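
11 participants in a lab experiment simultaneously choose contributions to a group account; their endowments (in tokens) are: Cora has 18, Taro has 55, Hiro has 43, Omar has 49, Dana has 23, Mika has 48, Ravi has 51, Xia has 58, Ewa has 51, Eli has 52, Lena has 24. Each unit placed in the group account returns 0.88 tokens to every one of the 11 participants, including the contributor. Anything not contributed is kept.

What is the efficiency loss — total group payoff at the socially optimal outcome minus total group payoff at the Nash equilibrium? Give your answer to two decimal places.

4096.96 tokens

The private return per contributed unit is 0.88 < 1 for everyone, so the Nash equilibrium is zero contribution and the group total is Σ E_j = 18 + 55 + 43 + 49 + 23 + 48 + 51 + 58 + 51 + 52 + 24 = 472.
Each contributed unit returns 9.680 to the group, so the social optimum is full contribution by everyone: group total = 9.680 × 472 = 4568.96.
Efficiency loss = (9.680 − 1) × 472 = 4096.96.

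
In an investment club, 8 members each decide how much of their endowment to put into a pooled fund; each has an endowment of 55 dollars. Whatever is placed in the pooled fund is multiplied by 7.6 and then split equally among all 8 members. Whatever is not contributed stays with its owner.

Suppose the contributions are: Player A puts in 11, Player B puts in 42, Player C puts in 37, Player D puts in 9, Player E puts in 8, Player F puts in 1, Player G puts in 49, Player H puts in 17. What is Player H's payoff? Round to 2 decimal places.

Total contributed: 11 + 42 + 37 + 9 + 8 + 1 + 49 + 17 = 174.
Each receives 7.6 × 174 / 8 = 165.30 from the pooled fund.
Player H keeps 55 − 17 = 38, so Player H's payoff is 38 + 165.30 = 203.30.

203.30 dollars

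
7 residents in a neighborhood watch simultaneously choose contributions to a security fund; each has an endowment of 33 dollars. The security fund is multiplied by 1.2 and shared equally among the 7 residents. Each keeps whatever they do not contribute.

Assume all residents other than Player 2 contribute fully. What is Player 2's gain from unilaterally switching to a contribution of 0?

27.34 dollars

Switching from a contribution of 33 to 0 lets Player 2 keep an extra 33 dollars, but lowers the security fund by 33, which costs Player 2 their own share of that drop: 1.2/7 × 33 = 5.66.
Net gain = 33 − 5.66 = 27.34. The private return per contributed unit (0.1714) is below 1, so free-riding is indeed the best response regardless of what the others do.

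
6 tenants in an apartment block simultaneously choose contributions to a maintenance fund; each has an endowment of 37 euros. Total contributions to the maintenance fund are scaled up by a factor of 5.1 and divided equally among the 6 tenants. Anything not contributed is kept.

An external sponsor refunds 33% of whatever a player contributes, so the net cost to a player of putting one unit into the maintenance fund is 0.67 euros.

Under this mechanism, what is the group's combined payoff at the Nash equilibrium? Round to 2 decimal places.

The effective private return per unit is now (5.1/6) / 0.67 = 1.2687 > 1, so every player's dominant strategy flips to full contribution.
So the Nash equilibrium is full contribution by all 6; the group earns 6 × (37 × 0.33 + 5.1 × 37) = 1205.46.

1205.46 euros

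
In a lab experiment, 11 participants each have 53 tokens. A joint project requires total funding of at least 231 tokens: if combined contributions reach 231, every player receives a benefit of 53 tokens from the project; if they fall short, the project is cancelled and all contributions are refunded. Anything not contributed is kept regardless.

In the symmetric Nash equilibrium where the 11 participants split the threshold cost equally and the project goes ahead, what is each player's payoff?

85 tokens

Equal share of the threshold: 231/11 = 21.
At this profile no one gains by cutting their contribution: any cut drops the total below 231, the project is cancelled, contributions are refunded, and the deviator ends with 53, which is less than 53 − 21 + 53 = 85. Contributing more than 21 just wastes the excess. So contributing exactly 21 is a best response.
Each player's payoff: 53 − 21 + 53 = 85.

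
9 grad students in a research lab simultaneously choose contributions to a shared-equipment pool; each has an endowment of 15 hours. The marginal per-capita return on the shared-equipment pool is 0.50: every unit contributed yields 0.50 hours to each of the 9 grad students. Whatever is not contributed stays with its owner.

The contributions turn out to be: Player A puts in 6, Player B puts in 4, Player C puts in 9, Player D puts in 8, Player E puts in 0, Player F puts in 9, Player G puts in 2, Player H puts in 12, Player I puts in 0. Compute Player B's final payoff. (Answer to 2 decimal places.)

36.00 hours

Total contributed: 6 + 4 + 9 + 8 + 0 + 9 + 2 + 12 + 0 = 50.
Each receives 0.50 × 50 = 25.00 from the shared-equipment pool.
Player B keeps 15 − 4 = 11, so Player B's payoff is 11 + 25.00 = 36.00.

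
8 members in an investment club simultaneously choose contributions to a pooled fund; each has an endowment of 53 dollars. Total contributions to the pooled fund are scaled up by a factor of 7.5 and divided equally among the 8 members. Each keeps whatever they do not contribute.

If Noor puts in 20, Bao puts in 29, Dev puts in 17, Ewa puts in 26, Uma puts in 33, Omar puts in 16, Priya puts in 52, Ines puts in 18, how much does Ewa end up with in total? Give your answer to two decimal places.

Total contributed: 20 + 29 + 17 + 26 + 33 + 16 + 52 + 18 = 211.
Each receives 7.5 × 211 / 8 = 197.81 from the pooled fund.
Ewa keeps 53 − 26 = 27, so Ewa's payoff is 27 + 197.81 = 224.81.

224.81 dollars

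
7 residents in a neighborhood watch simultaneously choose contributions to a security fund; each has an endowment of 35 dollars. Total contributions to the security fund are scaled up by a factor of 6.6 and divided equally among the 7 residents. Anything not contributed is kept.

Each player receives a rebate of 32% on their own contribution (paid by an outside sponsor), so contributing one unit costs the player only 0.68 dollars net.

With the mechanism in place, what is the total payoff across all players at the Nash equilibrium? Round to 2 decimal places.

1695.40 dollars

With the mechanism, a contributed unit returns (6.6/7) / 0.68 = 1.3866 per unit of net cost to the contributor — now above 1 — so contributing fully is weakly dominant for every player.
At the Nash equilibrium everyone contributes 35. Group total payoff = 7 × (35 × 0.32 + 6.6 × 35) = 1695.40.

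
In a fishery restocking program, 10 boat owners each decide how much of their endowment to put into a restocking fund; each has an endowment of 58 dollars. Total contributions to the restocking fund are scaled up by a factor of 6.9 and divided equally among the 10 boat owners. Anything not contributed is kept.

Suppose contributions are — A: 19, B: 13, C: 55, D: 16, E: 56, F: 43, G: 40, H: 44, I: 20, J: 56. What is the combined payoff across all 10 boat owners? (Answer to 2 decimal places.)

Total contributed: 19 + 13 + 55 + 16 + 56 + 43 + 40 + 44 + 20 + 56 = 362; total kept: 10 × 58 − 362 = 218.
The restocking fund pays out 6.9 × 362 = 2497.80 in aggregate.
Group total = 218 + 2497.80 = 2715.80.

2715.80 dollars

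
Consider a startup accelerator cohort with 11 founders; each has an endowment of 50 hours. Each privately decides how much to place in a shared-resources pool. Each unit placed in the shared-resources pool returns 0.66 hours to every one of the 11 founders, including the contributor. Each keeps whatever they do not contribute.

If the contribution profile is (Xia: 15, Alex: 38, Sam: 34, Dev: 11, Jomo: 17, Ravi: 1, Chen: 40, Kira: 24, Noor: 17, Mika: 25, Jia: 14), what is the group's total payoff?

2027.36 hours

Total contributed: 15 + 38 + 34 + 11 + 17 + 1 + 40 + 24 + 17 + 25 + 14 = 236; total kept: 11 × 50 − 236 = 314.
The shared-resources pool pays out 0.66 × 11 × 236 = 1713.36 in aggregate.
Group total = 314 + 1713.36 = 2027.36.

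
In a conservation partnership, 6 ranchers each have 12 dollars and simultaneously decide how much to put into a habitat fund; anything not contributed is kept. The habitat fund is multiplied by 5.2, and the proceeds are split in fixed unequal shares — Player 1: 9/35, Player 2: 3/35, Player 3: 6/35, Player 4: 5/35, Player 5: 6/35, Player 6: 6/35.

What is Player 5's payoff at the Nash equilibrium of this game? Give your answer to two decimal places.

Player j's private return per contributed unit is 5.2 × (j's share). Contributing is weakly dominant for j when that share is at least 1/5.2 = 0.1923, and contributing 0 is dominant otherwise.
Player 1 alone (share 9/35) is above the threshold, contributing 12; the remaining 5 contribute 0. Total contributed: 12.
Player 5 keeps 12 and receives 5.2 × 12 × 6/35 = 10.70 from the habitat fund, for a payoff of 22.70.

22.70 dollars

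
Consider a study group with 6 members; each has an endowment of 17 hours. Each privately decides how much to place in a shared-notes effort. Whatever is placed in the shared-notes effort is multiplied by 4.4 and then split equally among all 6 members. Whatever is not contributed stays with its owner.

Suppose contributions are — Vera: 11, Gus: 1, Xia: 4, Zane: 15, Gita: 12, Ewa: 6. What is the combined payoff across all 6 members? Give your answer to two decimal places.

Total contributed: 11 + 1 + 4 + 15 + 12 + 6 = 49; total kept: 6 × 17 − 49 = 53.
The shared-notes effort pays out 4.4 × 49 = 215.60 in aggregate.
Group total = 53 + 215.60 = 268.60.

268.60 hours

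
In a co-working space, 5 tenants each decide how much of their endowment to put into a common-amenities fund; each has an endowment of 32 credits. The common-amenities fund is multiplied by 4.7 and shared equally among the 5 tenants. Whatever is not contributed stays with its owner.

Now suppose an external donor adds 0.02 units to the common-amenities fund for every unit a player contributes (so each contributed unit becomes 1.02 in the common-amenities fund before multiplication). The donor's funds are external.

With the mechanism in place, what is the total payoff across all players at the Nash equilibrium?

With the mechanism, a contributed unit returns 4.7 × 1.02 / 5 = 0.9588 per unit of net cost — still below 1 — so contributing 0 remains dominant for every player.
At the Nash equilibrium no one contributes; group total payoff = 5 × 32 = 160.

160.00 credits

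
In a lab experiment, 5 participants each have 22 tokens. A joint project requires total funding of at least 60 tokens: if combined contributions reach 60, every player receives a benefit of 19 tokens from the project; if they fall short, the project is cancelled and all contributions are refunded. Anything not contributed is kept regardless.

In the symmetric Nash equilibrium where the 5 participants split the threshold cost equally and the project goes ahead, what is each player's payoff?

Equal share of the threshold: 60/5 = 12.
At this profile no one gains by cutting their contribution: any cut drops the total below 60, the project is cancelled, contributions are refunded, and the deviator ends with 22, which is less than 22 − 12 + 19 = 29. Contributing more than 12 just wastes the excess. So contributing exactly 12 is a best response.
Each player's payoff: 22 − 12 + 19 = 29.

29 tokens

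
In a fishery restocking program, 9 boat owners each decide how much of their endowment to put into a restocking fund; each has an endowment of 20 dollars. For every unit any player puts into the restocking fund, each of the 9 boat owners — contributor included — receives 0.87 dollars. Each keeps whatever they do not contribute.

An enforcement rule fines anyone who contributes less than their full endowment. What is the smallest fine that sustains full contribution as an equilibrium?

2.60 dollars

Given the others contribute fully, the best deviation is to contribute 0 (any partial contribution still incurs the fine and gives up units whose private return 0.87 is below 1).
Deviating from 20 to 0 saves 20 dollars but forfeits the deviator's share of the drop in the restocking fund: 0.87 × 20 = 17.40.
So the deviation gain is 20 − 17.40 = 2.60, and the fine must be at least 2.60 dollars to wipe it out.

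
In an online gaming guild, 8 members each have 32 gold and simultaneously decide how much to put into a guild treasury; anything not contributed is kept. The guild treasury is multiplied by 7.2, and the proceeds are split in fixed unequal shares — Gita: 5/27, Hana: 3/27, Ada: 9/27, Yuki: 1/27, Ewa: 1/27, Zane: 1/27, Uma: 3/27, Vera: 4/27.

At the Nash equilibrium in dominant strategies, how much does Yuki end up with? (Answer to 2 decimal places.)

For player j, contributing a unit is worthwhile iff 7.2 × (j's share) ≥ 1, i.e. iff j's share is at least 0.1389.
The shares above 0.1389 belong to Gita, Ada and Vera, contributing 32 each; the remaining 5 contribute 0. Total contributed: 96.
Yuki keeps 32 and receives 7.2 × 96 × 1/27 = 25.60 from the guild treasury, for a payoff of 57.60.

57.60 gold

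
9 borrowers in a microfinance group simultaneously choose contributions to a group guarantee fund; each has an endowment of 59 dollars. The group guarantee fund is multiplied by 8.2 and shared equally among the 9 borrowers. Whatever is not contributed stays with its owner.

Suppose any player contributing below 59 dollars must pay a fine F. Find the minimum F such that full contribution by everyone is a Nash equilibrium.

Given the others contribute fully, the best deviation is to contribute 0 (any partial contribution still incurs the fine and gives up units whose private return 0.9111 is below 1).
Deviating from 59 to 0 saves 59 dollars but forfeits the deviator's share of the drop in the group guarantee fund: 8.2/9 × 59 = 53.76.
So the deviation gain is 59 − 53.76 = 5.24, and the fine must be at least 5.24 dollars to wipe it out.

5.24 dollars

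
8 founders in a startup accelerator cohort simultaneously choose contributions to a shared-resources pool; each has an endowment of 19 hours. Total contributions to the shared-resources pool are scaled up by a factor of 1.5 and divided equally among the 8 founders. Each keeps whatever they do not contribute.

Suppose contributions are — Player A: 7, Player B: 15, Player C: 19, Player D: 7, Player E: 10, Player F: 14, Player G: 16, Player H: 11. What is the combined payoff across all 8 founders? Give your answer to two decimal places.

Total contributed: 7 + 15 + 19 + 7 + 10 + 14 + 16 + 11 = 99; total kept: 8 × 19 − 99 = 53.
The shared-resources pool pays out 1.5 × 99 = 148.50 in aggregate.
Group total = 53 + 148.50 = 201.50.

201.50 hours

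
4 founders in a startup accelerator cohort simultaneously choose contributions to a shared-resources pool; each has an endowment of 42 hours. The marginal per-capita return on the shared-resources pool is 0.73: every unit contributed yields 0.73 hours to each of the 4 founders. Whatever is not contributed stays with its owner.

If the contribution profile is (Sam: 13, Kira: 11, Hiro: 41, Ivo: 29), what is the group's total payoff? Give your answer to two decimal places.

Total contributed: 13 + 11 + 41 + 29 = 94; total kept: 4 × 42 − 94 = 74.
The shared-resources pool pays out 0.73 × 4 × 94 = 274.48 in aggregate.
Group total = 74 + 274.48 = 348.48.

348.48 hours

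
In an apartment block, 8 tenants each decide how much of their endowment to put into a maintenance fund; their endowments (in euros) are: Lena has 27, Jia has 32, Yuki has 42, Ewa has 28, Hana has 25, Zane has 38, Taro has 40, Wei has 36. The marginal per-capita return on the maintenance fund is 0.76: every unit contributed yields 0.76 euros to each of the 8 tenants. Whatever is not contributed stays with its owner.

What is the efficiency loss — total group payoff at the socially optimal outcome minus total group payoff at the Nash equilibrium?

1361.44 euros

The private return per contributed unit is 0.76 < 1 for everyone, so the Nash equilibrium is zero contribution and the group total is Σ E_j = 27 + 32 + 42 + 28 + 25 + 38 + 40 + 36 = 268.
Each contributed unit returns 6.080 to the group, so the social optimum is full contribution by everyone: group total = 6.080 × 268 = 1629.44.
Efficiency loss = (6.080 − 1) × 268 = 1361.44.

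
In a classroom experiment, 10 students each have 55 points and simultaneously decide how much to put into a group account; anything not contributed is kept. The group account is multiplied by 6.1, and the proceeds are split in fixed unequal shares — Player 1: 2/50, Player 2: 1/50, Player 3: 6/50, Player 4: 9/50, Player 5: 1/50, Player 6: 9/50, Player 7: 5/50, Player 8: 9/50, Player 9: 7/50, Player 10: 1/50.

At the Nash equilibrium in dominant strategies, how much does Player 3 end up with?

175.78 points

Player j's private return per contributed unit is 6.1 × (j's share). Contributing is weakly dominant for j when that share is at least 1/6.1 = 0.1639, and contributing 0 is dominant otherwise.
Player 4, Player 6 and Player 8 are above the threshold, contributing 55 each; the remaining 7 contribute 0. Total contributed: 165.
Player 3 keeps 55 and receives 6.1 × 165 × 6/50 = 120.78 from the group account, for a payoff of 175.78.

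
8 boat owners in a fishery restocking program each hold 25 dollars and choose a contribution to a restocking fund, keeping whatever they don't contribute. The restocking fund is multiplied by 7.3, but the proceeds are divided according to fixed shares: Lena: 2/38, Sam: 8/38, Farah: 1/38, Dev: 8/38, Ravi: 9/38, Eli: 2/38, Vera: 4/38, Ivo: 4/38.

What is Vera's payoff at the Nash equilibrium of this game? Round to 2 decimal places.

Each unit j contributes comes back to j as 7.3 × (j's share), so j prefers to contribute only if that share exceeds 1/7.3 = 0.1370; otherwise keeping the unit dominates.
The shares above 0.1370 belong to Sam, Dev and Ravi, contributing 25 each; the remaining 5 contribute 0. Total contributed: 75.
Vera keeps 25 and receives 7.3 × 75 × 4/38 = 57.63 from the restocking fund, for a payoff of 82.63.

82.63 dollars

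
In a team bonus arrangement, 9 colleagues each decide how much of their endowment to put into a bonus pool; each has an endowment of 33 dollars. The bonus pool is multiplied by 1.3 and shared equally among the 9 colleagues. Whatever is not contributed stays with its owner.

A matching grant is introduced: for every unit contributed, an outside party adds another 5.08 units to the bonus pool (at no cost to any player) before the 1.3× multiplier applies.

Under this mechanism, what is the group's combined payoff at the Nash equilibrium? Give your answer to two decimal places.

The effective private return is 1.3 × 6.08 / 9 = 0.8782, which is still under 1, so the mechanism doesn't change anyone's dominant strategy: zero contribution.
At the Nash equilibrium no one contributes; group total payoff = 9 × 33 = 297.

297.00 dollars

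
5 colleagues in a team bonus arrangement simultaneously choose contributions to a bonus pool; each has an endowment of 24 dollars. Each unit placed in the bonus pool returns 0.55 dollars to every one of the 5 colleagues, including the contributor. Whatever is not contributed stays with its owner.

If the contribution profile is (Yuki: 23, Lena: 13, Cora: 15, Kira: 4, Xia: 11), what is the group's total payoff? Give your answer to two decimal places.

Total contributed: 23 + 13 + 15 + 4 + 11 = 66; total kept: 5 × 24 − 66 = 54.
The bonus pool pays out 0.55 × 5 × 66 = 181.50 in aggregate.
Group total = 54 + 181.50 = 235.50.

235.50 dollars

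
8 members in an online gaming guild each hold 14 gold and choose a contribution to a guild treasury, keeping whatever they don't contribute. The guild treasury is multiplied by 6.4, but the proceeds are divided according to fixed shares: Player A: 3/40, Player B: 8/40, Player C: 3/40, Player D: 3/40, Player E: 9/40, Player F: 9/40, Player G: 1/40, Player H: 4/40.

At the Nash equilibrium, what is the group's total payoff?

Each unit j contributes comes back to j as 6.4 × (j's share), so j prefers to contribute only if that share exceeds 1/6.4 = 0.1563; otherwise keeping the unit dominates.
Player B, Player E and Player F are above the threshold, contributing 14 each; the remaining 5 contribute 0. Total contributed: 42.
The guild treasury pays out 6.4 × 42 = 268.80 in total (split across the unequal shares, but the aggregate is all that matters for the group sum).
The 5 free-riders keep 14 each, adding 70. Group total = 70 + 268.80 = 338.80.

338.80 gold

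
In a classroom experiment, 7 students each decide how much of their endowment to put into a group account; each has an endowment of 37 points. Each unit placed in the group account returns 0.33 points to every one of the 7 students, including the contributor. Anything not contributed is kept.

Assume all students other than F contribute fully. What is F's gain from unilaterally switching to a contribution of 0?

Switching from a contribution of 37 to 0 lets F keep an extra 37 points, but lowers the group account by 37, which costs F their own share of that drop: 0.33 × 37 = 12.21.
Net gain = 37 − 12.21 = 24.79. The private return per contributed unit (0.33) is below 1, so free-riding is indeed the best response regardless of what the others do.

24.79 points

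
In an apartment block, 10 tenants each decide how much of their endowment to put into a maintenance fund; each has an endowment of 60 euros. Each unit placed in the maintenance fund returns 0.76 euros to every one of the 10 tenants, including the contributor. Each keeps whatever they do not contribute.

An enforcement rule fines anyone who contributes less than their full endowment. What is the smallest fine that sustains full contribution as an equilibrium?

14.40 euros

Given the others contribute fully, the best deviation is to contribute 0 (any partial contribution still incurs the fine and gives up units whose private return 0.76 is below 1).
Deviating from 60 to 0 saves 60 euros but forfeits the deviator's share of the drop in the maintenance fund: 0.76 × 60 = 45.60.
So the deviation gain is 60 − 45.60 = 14.40, and the fine must be at least 14.40 euros to wipe it out.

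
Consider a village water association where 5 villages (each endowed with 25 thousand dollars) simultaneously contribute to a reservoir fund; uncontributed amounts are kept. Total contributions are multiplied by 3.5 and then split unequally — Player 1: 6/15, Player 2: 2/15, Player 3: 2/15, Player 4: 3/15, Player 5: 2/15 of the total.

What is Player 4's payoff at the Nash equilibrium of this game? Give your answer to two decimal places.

Each unit j contributes comes back to j as 3.5 × (j's share), so j prefers to contribute only if that share exceeds 1/3.5 = 0.2857; otherwise keeping the unit dominates.
Player 1 alone (share 6/15) is above the threshold, contributing 25; the remaining 4 contribute 0. Total contributed: 25.
Player 4 keeps 25 and receives 3.5 × 25 × 3/15 = 17.50 from the reservoir fund, for a payoff of 42.50.

42.50 thousand dollars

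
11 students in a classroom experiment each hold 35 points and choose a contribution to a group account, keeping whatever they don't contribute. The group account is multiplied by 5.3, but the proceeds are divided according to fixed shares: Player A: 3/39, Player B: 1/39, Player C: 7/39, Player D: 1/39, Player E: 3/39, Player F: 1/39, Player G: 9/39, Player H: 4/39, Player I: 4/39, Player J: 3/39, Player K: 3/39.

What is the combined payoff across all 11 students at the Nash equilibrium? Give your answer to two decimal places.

A player with share s gets back 5.3·s per unit contributed, so full contribution is dominant for anyone with s > 1/5.3 = 0.1887 and zero contribution is dominant for anyone below.
Player G alone (share 9/39) is above the threshold, contributing 35; the remaining 10 contribute 0. Total contributed: 35.
The group account pays out 5.3 × 35 = 185.50 in total (split across the unequal shares, but the aggregate is all that matters for the group sum).
The 10 free-riders keep 35 each, adding 350. Group total = 350 + 185.50 = 535.50.

535.50 points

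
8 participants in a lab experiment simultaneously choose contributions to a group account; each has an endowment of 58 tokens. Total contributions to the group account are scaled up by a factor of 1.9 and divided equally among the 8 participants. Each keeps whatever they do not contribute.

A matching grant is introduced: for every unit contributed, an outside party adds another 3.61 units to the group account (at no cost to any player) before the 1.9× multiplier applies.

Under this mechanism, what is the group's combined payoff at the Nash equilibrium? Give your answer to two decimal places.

4064.18 tokens

Under the mechanism each unit contributed yields 1.9 × 4.61 / 8 = 1.0949 back to its contributor per unit of net cost, which exceeds 1, making full contribution the dominant choice for everyone.
At the Nash equilibrium everyone contributes 58. Group total payoff = 1.9 × 4.61 × 464 = 4064.18.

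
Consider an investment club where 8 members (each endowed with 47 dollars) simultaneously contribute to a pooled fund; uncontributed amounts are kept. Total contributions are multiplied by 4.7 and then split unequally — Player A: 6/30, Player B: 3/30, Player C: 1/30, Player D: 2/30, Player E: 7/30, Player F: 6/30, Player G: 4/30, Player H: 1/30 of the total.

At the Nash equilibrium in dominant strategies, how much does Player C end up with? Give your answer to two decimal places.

Each unit j contributes comes back to j as 4.7 × (j's share), so j prefers to contribute only if that share exceeds 1/4.7 = 0.2128; otherwise keeping the unit dominates.
Player E alone (share 7/30) is above the threshold, contributing 47; the remaining 7 contribute 0. Total contributed: 47.
Player C keeps 47 and receives 4.7 × 47 × 1/30 = 7.36 from the pooled fund, for a payoff of 54.36.

54.36 dollars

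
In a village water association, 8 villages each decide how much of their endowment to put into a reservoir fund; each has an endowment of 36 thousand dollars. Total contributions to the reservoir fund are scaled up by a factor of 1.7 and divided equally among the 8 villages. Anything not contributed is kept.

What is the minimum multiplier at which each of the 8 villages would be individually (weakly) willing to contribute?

A contributed unit returns (multiplier)/8 to its contributor.
This reaches 1 exactly when the multiplier is 8.

8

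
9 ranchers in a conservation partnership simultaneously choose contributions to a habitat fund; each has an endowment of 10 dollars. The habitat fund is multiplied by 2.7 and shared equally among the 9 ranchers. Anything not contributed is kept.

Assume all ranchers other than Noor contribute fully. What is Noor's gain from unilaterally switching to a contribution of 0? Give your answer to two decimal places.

7.00 dollars

Switching from a contribution of 10 to 0 lets Noor keep an extra 10 dollars, but lowers the habitat fund by 10, which costs Noor their own share of that drop: 2.7/9 × 10 = 3.00.
Net gain = 10 − 3.00 = 7.00. The private return per contributed unit (0.3000) is below 1, so free-riding is indeed the best response regardless of what the others do.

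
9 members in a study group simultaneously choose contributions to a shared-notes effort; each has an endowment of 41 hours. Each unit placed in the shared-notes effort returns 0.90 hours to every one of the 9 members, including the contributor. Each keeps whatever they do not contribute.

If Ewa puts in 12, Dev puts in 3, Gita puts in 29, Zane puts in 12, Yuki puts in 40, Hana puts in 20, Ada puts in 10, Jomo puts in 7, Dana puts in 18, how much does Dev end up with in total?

173.90 hours

Total contributed: 12 + 3 + 29 + 12 + 40 + 20 + 10 + 7 + 18 = 151.
Each receives 0.90 × 151 = 135.90 from the shared-notes effort.
Dev keeps 41 − 3 = 38, so Dev's payoff is 38 + 135.90 = 173.90.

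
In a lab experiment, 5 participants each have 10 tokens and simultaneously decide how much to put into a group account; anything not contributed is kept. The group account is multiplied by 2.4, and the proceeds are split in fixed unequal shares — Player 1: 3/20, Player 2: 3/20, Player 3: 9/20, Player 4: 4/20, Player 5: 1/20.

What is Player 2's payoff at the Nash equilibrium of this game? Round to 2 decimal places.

Each unit j contributes comes back to j as 2.4 × (j's share), so j prefers to contribute only if that share exceeds 1/2.4 = 0.4167; otherwise keeping the unit dominates.
Player 3 alone (share 9/20) is above the threshold, contributing 10; the remaining 4 contribute 0. Total contributed: 10.
Player 2 keeps 10 and receives 2.4 × 10 × 3/20 = 3.60 from the group account, for a payoff of 13.60.

13.60 tokens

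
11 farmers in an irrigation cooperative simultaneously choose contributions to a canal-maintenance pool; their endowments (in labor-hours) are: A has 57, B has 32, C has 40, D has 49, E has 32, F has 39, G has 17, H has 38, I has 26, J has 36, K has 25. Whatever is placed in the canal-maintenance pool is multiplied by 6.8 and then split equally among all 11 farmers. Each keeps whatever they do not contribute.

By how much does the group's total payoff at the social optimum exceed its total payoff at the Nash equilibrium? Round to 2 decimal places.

The private return per contributed unit is 6.8/11 = 0.6182 < 1 for every player regardless of endowment, so the Nash equilibrium is zero contribution and the group total is Σ E_j = 57 + 32 + 40 + 49 + 32 + 39 + 17 + 38 + 26 + 36 + 25 = 391.
Each contributed unit returns 6.800 to the group, so the social optimum is full contribution by everyone: group total = 6.800 × 391 = 2658.80.
Efficiency loss = (6.800 − 1) × 391 = 2267.80.

2267.80 labor-hours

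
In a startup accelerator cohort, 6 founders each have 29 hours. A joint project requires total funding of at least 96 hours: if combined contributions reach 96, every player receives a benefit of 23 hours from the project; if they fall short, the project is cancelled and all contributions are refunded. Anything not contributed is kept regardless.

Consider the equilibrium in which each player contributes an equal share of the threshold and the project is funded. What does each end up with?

36 hours

Equal share of the threshold: 96/6 = 16.
At this profile no one gains by cutting their contribution: any cut drops the total below 96, the project is cancelled, contributions are refunded, and the deviator ends with 29, which is less than 29 − 16 + 23 = 36. Contributing more than 16 just wastes the excess. So contributing exactly 16 is a best response.
Each player's payoff: 29 − 16 + 23 = 36.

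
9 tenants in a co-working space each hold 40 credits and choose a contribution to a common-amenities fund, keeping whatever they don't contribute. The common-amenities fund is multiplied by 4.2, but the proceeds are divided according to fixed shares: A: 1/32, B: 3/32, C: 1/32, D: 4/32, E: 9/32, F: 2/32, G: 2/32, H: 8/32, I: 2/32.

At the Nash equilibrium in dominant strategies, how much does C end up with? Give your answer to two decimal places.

Player j's private return per contributed unit is 4.2 × (j's share). Contributing is weakly dominant for j when that share is at least 1/4.2 = 0.2381, and contributing 0 is dominant otherwise.
E and H clear that bar, contributing 40 each; the remaining 7 contribute 0. Total contributed: 80.
C keeps 40 and receives 4.2 × 80 × 1/32 = 10.50 from the common-amenities fund, for a payoff of 50.50.

50.50 credits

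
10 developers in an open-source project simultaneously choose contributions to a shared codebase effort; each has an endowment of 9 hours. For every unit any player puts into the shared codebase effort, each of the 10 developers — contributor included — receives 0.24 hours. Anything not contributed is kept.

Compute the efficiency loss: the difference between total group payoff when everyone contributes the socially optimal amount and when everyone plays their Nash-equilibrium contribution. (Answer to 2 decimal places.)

The private return per contributed unit is 0.24 < 1, so contributing 0 is dominant for every player. At the Nash equilibrium everyone keeps their 9, and the group total is 10 × 9 = 90.
Each contributed unit returns 2.400 to the group as a whole (0.24 to each of 10 players), which exceeds 1, so the social optimum is full contribution: group total = 2.400 × 90 = 216.00.
Efficiency loss = 216.00 − 90 = 126.00.

126.00 hours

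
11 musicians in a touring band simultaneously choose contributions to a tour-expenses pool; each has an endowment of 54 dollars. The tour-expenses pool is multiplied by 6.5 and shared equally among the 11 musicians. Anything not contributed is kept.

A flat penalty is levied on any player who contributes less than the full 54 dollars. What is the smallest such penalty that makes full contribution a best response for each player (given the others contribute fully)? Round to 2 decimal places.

22.09 dollars

Given the others contribute fully, the best deviation is to contribute 0 (any partial contribution still incurs the fine and gives up units whose private return 0.5909 is below 1).
Deviating from 54 to 0 saves 54 dollars but forfeits the deviator's share of the drop in the tour-expenses pool: 6.5/11 × 54 = 31.91.
So the deviation gain is 54 − 31.91 = 22.09, and the fine must be at least 22.09 dollars to wipe it out.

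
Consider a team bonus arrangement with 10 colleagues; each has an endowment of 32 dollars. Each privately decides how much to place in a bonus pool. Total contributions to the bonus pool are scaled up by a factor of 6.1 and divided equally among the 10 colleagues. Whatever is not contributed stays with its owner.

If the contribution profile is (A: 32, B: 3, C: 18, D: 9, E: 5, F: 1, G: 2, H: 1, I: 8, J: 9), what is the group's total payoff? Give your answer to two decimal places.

Total contributed: 32 + 3 + 18 + 9 + 5 + 1 + 2 + 1 + 8 + 9 = 88; total kept: 10 × 32 − 88 = 232.
The bonus pool pays out 6.1 × 88 = 536.80 in aggregate.
Group total = 232 + 536.80 = 768.80.

768.80 dollars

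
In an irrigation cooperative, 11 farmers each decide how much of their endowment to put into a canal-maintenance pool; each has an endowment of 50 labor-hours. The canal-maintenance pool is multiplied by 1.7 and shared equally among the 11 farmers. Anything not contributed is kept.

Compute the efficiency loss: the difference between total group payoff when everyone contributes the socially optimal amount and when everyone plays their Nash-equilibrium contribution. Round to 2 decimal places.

Each contributed unit returns 1.7/11 = 0.1545 to its contributor — below 1 — so contributing 0 is dominant for every player. At the Nash equilibrium everyone keeps their 50, and the group total is 11 × 50 = 550.
Each contributed unit returns 1.700 to the group as a whole (0.1545 to each of 11 players), which exceeds 1, so the social optimum is full contribution: group total = 1.700 × 550 = 935.00.
Efficiency loss = 935.00 − 550 = 385.00.

385.00 labor-hours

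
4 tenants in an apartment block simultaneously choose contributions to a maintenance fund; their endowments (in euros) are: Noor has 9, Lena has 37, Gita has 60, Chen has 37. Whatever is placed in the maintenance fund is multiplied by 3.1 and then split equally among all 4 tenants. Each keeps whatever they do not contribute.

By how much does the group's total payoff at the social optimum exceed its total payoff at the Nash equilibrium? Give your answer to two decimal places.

300.30 euros

The private return per contributed unit is 3.1/4 = 0.7750 < 1 for every player regardless of endowment, so the Nash equilibrium is zero contribution and the group total is Σ E_j = 9 + 37 + 60 + 37 = 143.
Each contributed unit returns 3.100 to the group, so the social optimum is full contribution by everyone: group total = 3.100 × 143 = 443.30.
Efficiency loss = (3.100 − 1) × 143 = 300.30.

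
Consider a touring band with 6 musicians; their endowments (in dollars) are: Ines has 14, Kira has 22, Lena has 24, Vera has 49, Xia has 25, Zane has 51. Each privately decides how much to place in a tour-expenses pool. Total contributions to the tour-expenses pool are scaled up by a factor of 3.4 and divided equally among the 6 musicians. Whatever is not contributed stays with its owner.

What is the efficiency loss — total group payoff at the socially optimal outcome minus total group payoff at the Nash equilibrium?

444.00 dollars

The private return per contributed unit is 3.4/6 = 0.5667 < 1 for every player regardless of endowment, so the Nash equilibrium is zero contribution and the group total is Σ E_j = 14 + 22 + 24 + 49 + 25 + 51 = 185.
Each contributed unit returns 3.400 to the group, so the social optimum is full contribution by everyone: group total = 3.400 × 185 = 629.00.
Efficiency loss = (3.400 − 1) × 185 = 444.00.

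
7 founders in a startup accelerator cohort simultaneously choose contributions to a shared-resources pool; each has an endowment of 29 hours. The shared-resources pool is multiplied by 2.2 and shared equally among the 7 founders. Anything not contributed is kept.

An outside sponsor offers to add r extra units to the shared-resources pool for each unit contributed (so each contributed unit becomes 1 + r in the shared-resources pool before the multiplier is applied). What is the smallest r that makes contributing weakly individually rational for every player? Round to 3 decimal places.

With matching at rate r, one contributed unit becomes (1 + r) in the shared-resources pool and returns 2.2 × (1 + r) / 7 to the contributor.
Setting this equal to 1: 1 + r = 7/2.2 = 3.1818.
So the minimum matching rate is r = 3.1818 − 1 = 2.182.

2.182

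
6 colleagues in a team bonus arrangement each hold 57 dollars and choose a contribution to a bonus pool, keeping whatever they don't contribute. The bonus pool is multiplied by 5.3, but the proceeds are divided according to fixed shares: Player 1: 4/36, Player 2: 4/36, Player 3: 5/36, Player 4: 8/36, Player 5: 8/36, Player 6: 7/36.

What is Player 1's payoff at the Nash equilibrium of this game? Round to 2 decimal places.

Each unit j contributes comes back to j as 5.3 × (j's share), so j prefers to contribute only if that share exceeds 1/5.3 = 0.1887; otherwise keeping the unit dominates.
Player 4, Player 5 and Player 6 are above the threshold, contributing 57 each; the remaining 3 contribute 0. Total contributed: 171.
Player 1 keeps 57 and receives 5.3 × 171 × 4/36 = 100.70 from the bonus pool, for a payoff of 157.70.

157.70 dollars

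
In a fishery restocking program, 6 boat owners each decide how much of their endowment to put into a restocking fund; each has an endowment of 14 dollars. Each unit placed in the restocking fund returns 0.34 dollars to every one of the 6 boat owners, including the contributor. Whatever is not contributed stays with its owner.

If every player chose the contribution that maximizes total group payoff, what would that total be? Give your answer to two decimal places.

Each contributed unit returns 2.040 to the group as a whole (0.34 to each of 6 players), which exceeds 1, so the social optimum is full contribution: group total = 2.040 × 84 = 171.36.

171.36 dollars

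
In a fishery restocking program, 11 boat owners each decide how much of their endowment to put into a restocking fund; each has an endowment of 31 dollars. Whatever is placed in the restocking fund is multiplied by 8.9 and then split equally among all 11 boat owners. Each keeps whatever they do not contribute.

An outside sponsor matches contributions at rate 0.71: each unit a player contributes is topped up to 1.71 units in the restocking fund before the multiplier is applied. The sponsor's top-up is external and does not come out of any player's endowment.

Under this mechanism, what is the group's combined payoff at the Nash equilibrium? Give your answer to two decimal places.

5189.68 dollars

Under the mechanism each unit contributed yields 8.9 × 1.71 / 11 = 1.3835 back to its contributor per unit of net cost, which exceeds 1, making full contribution the dominant choice for everyone.
At the Nash equilibrium everyone contributes 31. Group total payoff = 8.9 × 1.71 × 341 = 5189.68.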